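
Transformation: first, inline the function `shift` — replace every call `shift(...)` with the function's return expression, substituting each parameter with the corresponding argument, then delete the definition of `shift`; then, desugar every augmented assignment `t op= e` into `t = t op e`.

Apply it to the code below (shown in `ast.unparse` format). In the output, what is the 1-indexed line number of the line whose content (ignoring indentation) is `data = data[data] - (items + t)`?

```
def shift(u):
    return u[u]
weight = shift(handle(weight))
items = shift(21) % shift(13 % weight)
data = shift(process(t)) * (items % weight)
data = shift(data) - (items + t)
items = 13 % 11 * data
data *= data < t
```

Transformed code:
weight = handle(weight)[handle(weight)]
items = 21[21] % (13 % weight)[13 % weight]
data = process(t)[process(t)] * (items % weight)
data = data[data] - (items + t)
items = 13 % 11 * data
data = data * (data < t)

4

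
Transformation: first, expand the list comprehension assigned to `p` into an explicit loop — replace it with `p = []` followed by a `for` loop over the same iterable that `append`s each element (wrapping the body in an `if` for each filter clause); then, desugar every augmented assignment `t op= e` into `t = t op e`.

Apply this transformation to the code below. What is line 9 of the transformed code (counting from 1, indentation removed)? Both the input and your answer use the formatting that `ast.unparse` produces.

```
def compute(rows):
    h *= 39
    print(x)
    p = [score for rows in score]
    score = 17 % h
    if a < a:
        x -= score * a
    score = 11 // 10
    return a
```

Transformed code:
def compute(rows):
    h = h * 39
    print(x)
    p = []
    for rows in score:
        p.append(score)
    score = 17 % h
    if a < a:
        x = x - score * a
    score = 11 // 10
    return a

x = x - score * a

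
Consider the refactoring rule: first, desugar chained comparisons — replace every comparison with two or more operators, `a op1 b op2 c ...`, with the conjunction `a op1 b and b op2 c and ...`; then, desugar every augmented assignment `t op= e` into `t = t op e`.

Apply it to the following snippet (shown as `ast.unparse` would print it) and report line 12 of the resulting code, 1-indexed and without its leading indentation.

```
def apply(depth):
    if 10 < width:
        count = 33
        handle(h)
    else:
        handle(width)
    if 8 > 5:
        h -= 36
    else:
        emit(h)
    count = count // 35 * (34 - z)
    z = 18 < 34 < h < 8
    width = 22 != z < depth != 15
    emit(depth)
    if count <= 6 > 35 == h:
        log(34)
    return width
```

Transformed code:
def apply(depth):
    if 10 < width:
        count = 33
        handle(h)
    else:
        handle(width)
    if 8 > 5:
        h = h - 36
    else:
        emit(h)
    count = count // 35 * (34 - z)
    z = 18 < 34 and 34 < h and (h < 8)
    width = 22 != z and z < depth and (depth != 15)
    emit(depth)
    if count <= 6 and 6 > 35 and (35 == h):
        log(34)
    return width

z = 18 < 34 and 34 < h and (h < 8)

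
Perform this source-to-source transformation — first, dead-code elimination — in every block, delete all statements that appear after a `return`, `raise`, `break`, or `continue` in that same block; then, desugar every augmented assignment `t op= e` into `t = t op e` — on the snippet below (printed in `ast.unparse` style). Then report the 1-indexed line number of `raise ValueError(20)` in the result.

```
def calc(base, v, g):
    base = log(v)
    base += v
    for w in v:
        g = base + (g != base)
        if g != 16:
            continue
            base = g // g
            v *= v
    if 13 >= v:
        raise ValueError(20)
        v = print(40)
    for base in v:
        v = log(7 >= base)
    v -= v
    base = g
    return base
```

9

Transformed code:
def calc(base, v, g):
    base = log(v)
    base = base + v
    for w in v:
        g = base + (g != base)
        if g != 16:
            continue
    if 13 >= v:
        raise ValueError(20)
    for base in v:
        v = log(7 >= base)
    v = v - v
    base = g
    return base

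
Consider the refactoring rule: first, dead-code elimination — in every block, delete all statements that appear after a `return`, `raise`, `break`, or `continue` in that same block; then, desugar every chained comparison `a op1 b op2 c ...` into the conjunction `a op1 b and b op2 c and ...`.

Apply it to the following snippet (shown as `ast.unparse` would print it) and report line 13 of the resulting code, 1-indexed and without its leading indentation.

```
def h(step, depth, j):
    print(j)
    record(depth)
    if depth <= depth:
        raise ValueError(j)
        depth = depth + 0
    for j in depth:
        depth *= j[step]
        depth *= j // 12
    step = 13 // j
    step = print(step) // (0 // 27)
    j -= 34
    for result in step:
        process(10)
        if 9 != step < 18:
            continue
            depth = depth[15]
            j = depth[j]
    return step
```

process(10)

Transformed code:
def h(step, depth, j):
    print(j)
    record(depth)
    if depth <= depth:
        raise ValueError(j)
    for j in depth:
        depth *= j[step]
        depth *= j // 12
    step = 13 // j
    step = print(step) // (0 // 27)
    j -= 34
    for result in step:
        process(10)
        if 9 != step and step < 18:
            continue
    return step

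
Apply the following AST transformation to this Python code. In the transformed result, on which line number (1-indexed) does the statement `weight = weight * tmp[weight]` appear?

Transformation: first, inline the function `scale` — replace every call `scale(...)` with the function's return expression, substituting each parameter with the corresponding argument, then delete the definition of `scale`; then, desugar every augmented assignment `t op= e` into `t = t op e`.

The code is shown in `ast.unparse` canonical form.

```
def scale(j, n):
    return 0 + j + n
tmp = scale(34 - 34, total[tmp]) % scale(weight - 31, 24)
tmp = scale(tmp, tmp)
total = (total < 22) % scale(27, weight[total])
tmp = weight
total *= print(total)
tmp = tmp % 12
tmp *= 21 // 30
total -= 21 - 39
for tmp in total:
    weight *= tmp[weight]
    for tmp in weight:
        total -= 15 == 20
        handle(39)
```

10

Transformed code:
tmp = (0 + (34 - 34) + total[tmp]) % (0 + (weight - 31) + 24)
tmp = 0 + tmp + tmp
total = (total < 22) % (0 + 27 + weight[total])
tmp = weight
total = total * print(total)
tmp = tmp % 12
tmp = tmp * (21 // 30)
total = total - (21 - 39)
for tmp in total:
    weight = weight * tmp[weight]
    for tmp in weight:
        total = total - (15 == 20)
        handle(39)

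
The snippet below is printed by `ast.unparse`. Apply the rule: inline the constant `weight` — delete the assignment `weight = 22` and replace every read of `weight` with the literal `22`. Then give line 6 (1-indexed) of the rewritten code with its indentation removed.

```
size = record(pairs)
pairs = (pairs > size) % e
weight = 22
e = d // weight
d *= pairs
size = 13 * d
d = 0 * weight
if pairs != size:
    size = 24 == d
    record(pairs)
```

Transformed code:
size = record(pairs)
pairs = (pairs > size) % e
e = d // 22
d *= pairs
size = 13 * d
d = 0 * 22
if pairs != size:
    size = 24 == d
    record(pairs)

d = 0 * 22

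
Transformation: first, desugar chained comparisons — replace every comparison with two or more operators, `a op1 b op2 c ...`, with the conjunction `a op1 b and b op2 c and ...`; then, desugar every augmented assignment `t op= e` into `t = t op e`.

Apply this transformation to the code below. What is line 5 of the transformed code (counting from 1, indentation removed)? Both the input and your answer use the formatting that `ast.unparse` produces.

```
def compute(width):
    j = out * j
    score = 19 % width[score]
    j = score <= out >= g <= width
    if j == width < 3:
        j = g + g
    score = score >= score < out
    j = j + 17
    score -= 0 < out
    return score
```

if j == width and width < 3:

Transformed code:
def compute(width):
    j = out * j
    score = 19 % width[score]
    j = score <= out and out >= g and (g <= width)
    if j == width and width < 3:
        j = g + g
    score = score >= score and score < out
    j = j + 17
    score = score - (0 < out)
    return score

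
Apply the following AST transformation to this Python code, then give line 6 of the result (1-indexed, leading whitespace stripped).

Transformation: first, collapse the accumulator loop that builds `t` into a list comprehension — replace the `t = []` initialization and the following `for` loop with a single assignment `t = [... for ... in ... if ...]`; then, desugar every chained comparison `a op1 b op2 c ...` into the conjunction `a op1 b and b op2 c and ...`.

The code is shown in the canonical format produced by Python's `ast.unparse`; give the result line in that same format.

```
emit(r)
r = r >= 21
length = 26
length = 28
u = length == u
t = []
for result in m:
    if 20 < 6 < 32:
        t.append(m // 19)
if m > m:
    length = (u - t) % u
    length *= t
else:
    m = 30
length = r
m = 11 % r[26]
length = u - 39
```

t = [m // 19 for result in m if 20 < 6 and 6 < 32]

Transformed code:
emit(r)
r = r >= 21
length = 26
length = 28
u = length == u
t = [m // 19 for result in m if 20 < 6 and 6 < 32]
if m > m:
    length = (u - t) % u
    length *= t
else:
    m = 30
length = r
m = 11 % r[26]
length = u - 39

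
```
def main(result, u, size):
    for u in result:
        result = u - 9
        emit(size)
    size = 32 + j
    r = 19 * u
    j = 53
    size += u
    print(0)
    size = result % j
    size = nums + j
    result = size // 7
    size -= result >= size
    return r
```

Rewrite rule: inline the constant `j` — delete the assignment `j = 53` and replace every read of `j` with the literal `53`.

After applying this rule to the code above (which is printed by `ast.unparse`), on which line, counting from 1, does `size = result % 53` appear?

Transformed code:
def main(result, u, size):
    for u in result:
        result = u - 9
        emit(size)
    size = 32 + 53
    r = 19 * u
    size += u
    print(0)
    size = result % 53
    size = nums + 53
    result = size // 7
    size -= result >= size
    return r

9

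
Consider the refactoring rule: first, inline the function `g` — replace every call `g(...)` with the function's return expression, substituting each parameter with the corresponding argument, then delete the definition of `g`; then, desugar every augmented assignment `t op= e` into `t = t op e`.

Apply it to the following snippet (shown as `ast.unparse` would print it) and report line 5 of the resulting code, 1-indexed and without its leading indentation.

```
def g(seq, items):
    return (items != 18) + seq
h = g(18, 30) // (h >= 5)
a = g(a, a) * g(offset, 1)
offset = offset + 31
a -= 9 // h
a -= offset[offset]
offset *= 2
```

Transformed code:
h = ((30 != 18) + 18) // (h >= 5)
a = ((a != 18) + a) * ((1 != 18) + offset)
offset = offset + 31
a = a - 9 // h
a = a - offset[offset]
offset = offset * 2

a = a - offset[offset]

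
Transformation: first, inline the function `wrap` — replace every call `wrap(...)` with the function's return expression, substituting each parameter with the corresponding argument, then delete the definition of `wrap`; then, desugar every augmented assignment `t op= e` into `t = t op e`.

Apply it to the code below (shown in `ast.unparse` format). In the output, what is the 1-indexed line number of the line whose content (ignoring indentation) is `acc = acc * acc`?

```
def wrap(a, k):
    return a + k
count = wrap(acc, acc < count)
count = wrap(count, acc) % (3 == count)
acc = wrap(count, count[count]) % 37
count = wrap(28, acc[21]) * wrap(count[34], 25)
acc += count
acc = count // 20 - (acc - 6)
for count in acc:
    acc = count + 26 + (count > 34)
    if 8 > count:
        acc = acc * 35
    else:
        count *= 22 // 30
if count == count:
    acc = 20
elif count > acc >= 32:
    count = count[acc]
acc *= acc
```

Transformed code:
count = acc + (acc < count)
count = (count + acc) % (3 == count)
acc = (count + count[count]) % 37
count = (28 + acc[21]) * (count[34] + 25)
acc = acc + count
acc = count // 20 - (acc - 6)
for count in acc:
    acc = count + 26 + (count > 34)
    if 8 > count:
        acc = acc * 35
    else:
        count = count * (22 // 30)
if count == count:
    acc = 20
elif count > acc >= 32:
    count = count[acc]
acc = acc * acc

17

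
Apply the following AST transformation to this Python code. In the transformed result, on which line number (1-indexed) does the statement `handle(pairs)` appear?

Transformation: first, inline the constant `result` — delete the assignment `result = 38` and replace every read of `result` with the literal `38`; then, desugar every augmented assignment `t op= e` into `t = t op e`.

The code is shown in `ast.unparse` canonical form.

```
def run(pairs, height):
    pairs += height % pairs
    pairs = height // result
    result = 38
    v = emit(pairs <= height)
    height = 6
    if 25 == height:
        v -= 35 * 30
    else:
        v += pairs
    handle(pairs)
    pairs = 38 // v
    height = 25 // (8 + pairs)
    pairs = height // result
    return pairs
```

Transformed code:
def run(pairs, height):
    pairs = pairs + height % pairs
    pairs = height // 38
    v = emit(pairs <= height)
    height = 6
    if 25 == height:
        v = v - 35 * 30
    else:
        v = v + pairs
    handle(pairs)
    pairs = 38 // v
    height = 25 // (8 + pairs)
    pairs = height // 38
    return pairs

10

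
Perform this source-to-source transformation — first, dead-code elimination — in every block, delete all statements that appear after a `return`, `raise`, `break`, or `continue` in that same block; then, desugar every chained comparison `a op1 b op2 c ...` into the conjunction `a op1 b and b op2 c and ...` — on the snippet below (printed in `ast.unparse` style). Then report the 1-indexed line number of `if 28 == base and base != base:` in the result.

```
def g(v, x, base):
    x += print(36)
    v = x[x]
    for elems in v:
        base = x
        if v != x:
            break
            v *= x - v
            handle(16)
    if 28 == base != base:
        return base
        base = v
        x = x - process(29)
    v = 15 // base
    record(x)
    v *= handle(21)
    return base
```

8

Transformed code:
def g(v, x, base):
    x += print(36)
    v = x[x]
    for elems in v:
        base = x
        if v != x:
            break
    if 28 == base and base != base:
        return base
    v = 15 // base
    record(x)
    v *= handle(21)
    return base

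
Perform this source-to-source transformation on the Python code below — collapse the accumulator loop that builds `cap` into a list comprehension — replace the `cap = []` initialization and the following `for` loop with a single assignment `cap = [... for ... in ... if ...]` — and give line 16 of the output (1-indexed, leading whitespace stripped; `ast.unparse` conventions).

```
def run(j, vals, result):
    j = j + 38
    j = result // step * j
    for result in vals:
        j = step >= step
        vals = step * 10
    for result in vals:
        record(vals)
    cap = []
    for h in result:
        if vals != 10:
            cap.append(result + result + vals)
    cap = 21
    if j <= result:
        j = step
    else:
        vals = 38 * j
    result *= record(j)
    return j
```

return j

Transformed code:
def run(j, vals, result):
    j = j + 38
    j = result // step * j
    for result in vals:
        j = step >= step
        vals = step * 10
    for result in vals:
        record(vals)
    cap = [result + result + vals for h in result if vals != 10]
    cap = 21
    if j <= result:
        j = step
    else:
        vals = 38 * j
    result *= record(j)
    return j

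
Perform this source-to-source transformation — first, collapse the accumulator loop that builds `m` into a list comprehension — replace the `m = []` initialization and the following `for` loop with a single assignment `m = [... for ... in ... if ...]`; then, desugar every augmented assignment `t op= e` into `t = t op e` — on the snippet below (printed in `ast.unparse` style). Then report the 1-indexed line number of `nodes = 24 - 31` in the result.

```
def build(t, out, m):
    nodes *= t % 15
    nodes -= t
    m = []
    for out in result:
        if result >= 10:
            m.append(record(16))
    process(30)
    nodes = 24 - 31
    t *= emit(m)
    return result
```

6

Transformed code:
def build(t, out, m):
    nodes = nodes * (t % 15)
    nodes = nodes - t
    m = [record(16) for out in result if result >= 10]
    process(30)
    nodes = 24 - 31
    t = t * emit(m)
    return result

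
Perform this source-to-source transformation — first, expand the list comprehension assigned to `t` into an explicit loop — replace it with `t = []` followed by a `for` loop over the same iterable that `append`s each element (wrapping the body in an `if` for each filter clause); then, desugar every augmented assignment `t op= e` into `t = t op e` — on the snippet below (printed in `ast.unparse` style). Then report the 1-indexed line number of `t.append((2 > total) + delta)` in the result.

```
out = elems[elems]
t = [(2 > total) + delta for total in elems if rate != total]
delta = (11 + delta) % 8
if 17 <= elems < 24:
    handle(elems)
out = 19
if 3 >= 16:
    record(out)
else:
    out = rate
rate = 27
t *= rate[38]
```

5

Transformed code:
out = elems[elems]
t = []
for total in elems:
    if rate != total:
        t.append((2 > total) + delta)
delta = (11 + delta) % 8
if 17 <= elems < 24:
    handle(elems)
out = 19
if 3 >= 16:
    record(out)
else:
    out = rate
rate = 27
t = t * rate[38]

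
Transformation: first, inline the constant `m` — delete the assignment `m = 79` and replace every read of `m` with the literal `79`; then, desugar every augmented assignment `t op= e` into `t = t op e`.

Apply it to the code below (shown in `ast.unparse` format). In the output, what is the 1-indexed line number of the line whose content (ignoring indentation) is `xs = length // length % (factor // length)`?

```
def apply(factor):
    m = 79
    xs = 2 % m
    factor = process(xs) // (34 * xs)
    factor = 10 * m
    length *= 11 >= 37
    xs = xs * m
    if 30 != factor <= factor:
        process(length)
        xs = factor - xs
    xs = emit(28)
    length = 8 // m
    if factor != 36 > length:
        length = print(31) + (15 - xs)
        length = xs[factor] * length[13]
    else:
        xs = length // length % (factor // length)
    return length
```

16

Transformed code:
def apply(factor):
    xs = 2 % 79
    factor = process(xs) // (34 * xs)
    factor = 10 * 79
    length = length * (11 >= 37)
    xs = xs * 79
    if 30 != factor <= factor:
        process(length)
        xs = factor - xs
    xs = emit(28)
    length = 8 // 79
    if factor != 36 > length:
        length = print(31) + (15 - xs)
        length = xs[factor] * length[13]
    else:
        xs = length // length % (factor // length)
    return length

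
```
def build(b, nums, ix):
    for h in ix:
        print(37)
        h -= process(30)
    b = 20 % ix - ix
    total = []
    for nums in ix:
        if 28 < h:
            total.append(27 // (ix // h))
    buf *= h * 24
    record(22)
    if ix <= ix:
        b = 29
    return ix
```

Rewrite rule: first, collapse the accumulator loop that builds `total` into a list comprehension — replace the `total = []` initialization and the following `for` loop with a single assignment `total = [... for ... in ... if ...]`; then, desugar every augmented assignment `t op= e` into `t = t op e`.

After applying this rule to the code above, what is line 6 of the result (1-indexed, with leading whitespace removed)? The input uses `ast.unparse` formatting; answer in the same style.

Transformed code:
def build(b, nums, ix):
    for h in ix:
        print(37)
        h = h - process(30)
    b = 20 % ix - ix
    total = [27 // (ix // h) for nums in ix if 28 < h]
    buf = buf * (h * 24)
    record(22)
    if ix <= ix:
        b = 29
    return ix

total = [27 // (ix // h) for nums in ix if 28 < h]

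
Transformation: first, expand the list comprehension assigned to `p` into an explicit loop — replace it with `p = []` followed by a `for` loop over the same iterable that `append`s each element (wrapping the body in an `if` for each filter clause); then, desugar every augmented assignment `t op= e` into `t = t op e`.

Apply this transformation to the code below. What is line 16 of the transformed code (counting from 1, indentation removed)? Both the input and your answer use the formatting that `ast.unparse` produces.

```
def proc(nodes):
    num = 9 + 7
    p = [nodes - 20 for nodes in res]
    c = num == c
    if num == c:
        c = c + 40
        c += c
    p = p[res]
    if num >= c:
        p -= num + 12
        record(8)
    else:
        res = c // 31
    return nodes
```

Transformed code:
def proc(nodes):
    num = 9 + 7
    p = []
    for nodes in res:
        p.append(nodes - 20)
    c = num == c
    if num == c:
        c = c + 40
        c = c + c
    p = p[res]
    if num >= c:
        p = p - (num + 12)
        record(8)
    else:
        res = c // 31
    return nodes

return nodes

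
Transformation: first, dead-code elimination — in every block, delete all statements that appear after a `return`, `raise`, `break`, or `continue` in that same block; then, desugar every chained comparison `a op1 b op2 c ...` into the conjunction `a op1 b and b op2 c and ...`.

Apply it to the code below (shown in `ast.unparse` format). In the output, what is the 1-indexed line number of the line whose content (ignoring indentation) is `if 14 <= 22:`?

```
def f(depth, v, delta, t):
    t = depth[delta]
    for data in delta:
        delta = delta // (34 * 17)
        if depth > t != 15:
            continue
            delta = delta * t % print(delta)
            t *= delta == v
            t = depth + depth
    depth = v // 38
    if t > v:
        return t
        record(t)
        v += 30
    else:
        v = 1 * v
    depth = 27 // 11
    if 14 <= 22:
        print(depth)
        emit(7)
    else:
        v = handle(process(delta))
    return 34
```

Transformed code:
def f(depth, v, delta, t):
    t = depth[delta]
    for data in delta:
        delta = delta // (34 * 17)
        if depth > t and t != 15:
            continue
    depth = v // 38
    if t > v:
        return t
    else:
        v = 1 * v
    depth = 27 // 11
    if 14 <= 22:
        print(depth)
        emit(7)
    else:
        v = handle(process(delta))
    return 34

13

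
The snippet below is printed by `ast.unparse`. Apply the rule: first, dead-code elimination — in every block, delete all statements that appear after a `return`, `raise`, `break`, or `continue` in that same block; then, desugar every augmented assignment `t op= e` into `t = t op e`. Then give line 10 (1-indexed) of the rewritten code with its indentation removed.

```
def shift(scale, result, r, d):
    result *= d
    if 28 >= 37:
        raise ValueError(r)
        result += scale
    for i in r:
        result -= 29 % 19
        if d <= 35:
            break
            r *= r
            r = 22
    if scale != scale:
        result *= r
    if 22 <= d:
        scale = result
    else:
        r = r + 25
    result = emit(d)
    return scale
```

Transformed code:
def shift(scale, result, r, d):
    result = result * d
    if 28 >= 37:
        raise ValueError(r)
    for i in r:
        result = result - 29 % 19
        if d <= 35:
            break
    if scale != scale:
        result = result * r
    if 22 <= d:
        scale = result
    else:
        r = r + 25
    result = emit(d)
    return scale

result = result * r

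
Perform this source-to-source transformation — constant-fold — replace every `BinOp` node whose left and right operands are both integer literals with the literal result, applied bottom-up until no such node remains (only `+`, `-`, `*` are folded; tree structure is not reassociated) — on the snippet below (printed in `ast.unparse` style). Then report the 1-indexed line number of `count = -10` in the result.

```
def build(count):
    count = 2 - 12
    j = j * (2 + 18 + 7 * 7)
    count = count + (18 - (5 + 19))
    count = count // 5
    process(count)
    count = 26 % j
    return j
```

Transformed code:
def build(count):
    count = -10
    j = j * 69
    count = count + -6
    count = count // 5
    process(count)
    count = 26 % j
    return j

2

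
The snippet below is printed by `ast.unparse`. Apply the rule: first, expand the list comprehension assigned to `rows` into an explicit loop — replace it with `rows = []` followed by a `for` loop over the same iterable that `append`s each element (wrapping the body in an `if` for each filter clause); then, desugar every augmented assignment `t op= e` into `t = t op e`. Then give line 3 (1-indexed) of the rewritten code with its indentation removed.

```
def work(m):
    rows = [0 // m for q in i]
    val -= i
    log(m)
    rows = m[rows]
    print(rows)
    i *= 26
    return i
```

for q in i:

Transformed code:
def work(m):
    rows = []
    for q in i:
        rows.append(0 // m)
    val = val - i
    log(m)
    rows = m[rows]
    print(rows)
    i = i * 26
    return i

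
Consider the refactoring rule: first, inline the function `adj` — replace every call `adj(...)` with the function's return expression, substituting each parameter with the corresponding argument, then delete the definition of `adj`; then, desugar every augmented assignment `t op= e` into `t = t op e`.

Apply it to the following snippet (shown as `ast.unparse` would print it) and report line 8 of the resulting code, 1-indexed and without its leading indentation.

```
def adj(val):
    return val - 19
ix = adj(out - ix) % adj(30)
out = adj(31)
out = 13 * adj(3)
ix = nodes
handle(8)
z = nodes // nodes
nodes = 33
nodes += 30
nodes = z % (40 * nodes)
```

Transformed code:
ix = (out - ix - 19) % (30 - 19)
out = 31 - 19
out = 13 * (3 - 19)
ix = nodes
handle(8)
z = nodes // nodes
nodes = 33
nodes = nodes + 30
nodes = z % (40 * nodes)

nodes = nodes + 30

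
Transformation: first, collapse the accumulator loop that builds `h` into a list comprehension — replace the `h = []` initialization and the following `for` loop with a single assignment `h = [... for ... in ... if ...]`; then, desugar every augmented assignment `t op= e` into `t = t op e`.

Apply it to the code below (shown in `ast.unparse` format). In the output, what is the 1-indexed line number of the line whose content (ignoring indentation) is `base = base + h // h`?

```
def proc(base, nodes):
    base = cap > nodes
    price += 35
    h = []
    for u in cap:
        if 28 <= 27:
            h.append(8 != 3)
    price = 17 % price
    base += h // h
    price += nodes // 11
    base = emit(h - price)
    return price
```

Transformed code:
def proc(base, nodes):
    base = cap > nodes
    price = price + 35
    h = [8 != 3 for u in cap if 28 <= 27]
    price = 17 % price
    base = base + h // h
    price = price + nodes // 11
    base = emit(h - price)
    return price

6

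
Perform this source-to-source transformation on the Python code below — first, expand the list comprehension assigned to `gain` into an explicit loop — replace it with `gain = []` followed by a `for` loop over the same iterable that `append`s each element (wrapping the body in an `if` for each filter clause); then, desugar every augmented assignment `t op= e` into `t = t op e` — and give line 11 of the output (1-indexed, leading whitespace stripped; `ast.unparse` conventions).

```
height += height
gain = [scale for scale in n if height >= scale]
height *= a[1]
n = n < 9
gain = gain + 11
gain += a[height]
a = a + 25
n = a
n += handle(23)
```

Transformed code:
height = height + height
gain = []
for scale in n:
    if height >= scale:
        gain.append(scale)
height = height * a[1]
n = n < 9
gain = gain + 11
gain = gain + a[height]
a = a + 25
n = a
n = n + handle(23)

n = a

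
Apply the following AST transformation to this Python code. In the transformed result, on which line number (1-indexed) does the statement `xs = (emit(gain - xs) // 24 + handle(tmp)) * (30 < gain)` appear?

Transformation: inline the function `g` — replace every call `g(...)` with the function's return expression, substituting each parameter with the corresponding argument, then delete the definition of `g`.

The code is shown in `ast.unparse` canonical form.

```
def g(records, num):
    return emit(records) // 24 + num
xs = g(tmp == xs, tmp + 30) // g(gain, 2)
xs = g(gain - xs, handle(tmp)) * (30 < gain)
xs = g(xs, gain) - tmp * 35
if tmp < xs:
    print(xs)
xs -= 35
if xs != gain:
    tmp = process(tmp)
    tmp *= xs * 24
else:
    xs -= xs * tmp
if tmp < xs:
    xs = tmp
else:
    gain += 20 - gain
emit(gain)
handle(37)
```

2

Transformed code:
xs = (emit(tmp == xs) // 24 + (tmp + 30)) // (emit(gain) // 24 + 2)
xs = (emit(gain - xs) // 24 + handle(tmp)) * (30 < gain)
xs = emit(xs) // 24 + gain - tmp * 35
if tmp < xs:
    print(xs)
xs -= 35
if xs != gain:
    tmp = process(tmp)
    tmp *= xs * 24
else:
    xs -= xs * tmp
if tmp < xs:
    xs = tmp
else:
    gain += 20 - gain
emit(gain)
handle(37)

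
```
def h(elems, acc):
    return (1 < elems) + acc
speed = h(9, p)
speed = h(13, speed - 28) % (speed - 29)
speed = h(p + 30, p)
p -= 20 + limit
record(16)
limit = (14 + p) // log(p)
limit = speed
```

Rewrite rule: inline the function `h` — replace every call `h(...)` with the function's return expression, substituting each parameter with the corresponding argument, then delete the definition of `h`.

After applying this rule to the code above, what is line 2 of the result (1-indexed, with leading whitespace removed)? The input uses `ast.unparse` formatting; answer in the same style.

speed = ((1 < 13) + (speed - 28)) % (speed - 29)

Transformed code:
speed = (1 < 9) + p
speed = ((1 < 13) + (speed - 28)) % (speed - 29)
speed = (1 < p + 30) + p
p -= 20 + limit
record(16)
limit = (14 + p) // log(p)
limit = speed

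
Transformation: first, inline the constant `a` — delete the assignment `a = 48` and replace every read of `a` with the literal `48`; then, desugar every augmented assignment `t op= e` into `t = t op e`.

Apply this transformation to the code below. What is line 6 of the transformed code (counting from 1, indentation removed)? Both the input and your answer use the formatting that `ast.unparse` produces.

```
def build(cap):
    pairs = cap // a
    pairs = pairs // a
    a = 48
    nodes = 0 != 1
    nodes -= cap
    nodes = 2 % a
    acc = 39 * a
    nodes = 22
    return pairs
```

Transformed code:
def build(cap):
    pairs = cap // 48
    pairs = pairs // 48
    nodes = 0 != 1
    nodes = nodes - cap
    nodes = 2 % 48
    acc = 39 * 48
    nodes = 22
    return pairs

nodes = 2 % 48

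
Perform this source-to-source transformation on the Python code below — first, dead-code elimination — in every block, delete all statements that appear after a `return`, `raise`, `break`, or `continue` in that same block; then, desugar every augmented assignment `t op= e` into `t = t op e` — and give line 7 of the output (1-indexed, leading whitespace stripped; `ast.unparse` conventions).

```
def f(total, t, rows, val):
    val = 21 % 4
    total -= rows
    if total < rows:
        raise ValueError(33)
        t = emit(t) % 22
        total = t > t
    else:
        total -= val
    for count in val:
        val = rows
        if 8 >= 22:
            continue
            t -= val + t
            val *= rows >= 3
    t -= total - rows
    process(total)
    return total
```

Transformed code:
def f(total, t, rows, val):
    val = 21 % 4
    total = total - rows
    if total < rows:
        raise ValueError(33)
    else:
        total = total - val
    for count in val:
        val = rows
        if 8 >= 22:
            continue
    t = t - (total - rows)
    process(total)
    return total

total = total - val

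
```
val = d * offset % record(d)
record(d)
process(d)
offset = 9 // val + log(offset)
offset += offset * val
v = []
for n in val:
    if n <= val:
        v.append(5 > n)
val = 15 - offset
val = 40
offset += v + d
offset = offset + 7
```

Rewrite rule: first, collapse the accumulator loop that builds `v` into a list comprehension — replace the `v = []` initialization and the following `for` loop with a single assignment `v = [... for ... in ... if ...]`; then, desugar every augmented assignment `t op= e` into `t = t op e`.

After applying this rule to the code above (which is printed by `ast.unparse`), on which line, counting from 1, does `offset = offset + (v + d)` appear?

Transformed code:
val = d * offset % record(d)
record(d)
process(d)
offset = 9 // val + log(offset)
offset = offset + offset * val
v = [5 > n for n in val if n <= val]
val = 15 - offset
val = 40
offset = offset + (v + d)
offset = offset + 7

9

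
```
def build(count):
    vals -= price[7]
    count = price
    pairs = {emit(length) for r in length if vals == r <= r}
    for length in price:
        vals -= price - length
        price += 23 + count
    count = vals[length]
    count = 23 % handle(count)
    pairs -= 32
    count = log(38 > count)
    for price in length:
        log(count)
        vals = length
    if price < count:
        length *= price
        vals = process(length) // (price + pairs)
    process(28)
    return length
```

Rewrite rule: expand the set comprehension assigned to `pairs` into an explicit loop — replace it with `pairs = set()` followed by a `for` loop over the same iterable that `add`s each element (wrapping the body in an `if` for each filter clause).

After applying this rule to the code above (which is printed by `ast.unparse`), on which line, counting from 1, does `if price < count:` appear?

18

Transformed code:
def build(count):
    vals -= price[7]
    count = price
    pairs = set()
    for r in length:
        if vals == r <= r:
            pairs.add(emit(length))
    for length in price:
        vals -= price - length
        price += 23 + count
    count = vals[length]
    count = 23 % handle(count)
    pairs -= 32
    count = log(38 > count)
    for price in length:
        log(count)
        vals = length
    if price < count:
        length *= price
        vals = process(length) // (price + pairs)
    process(28)
    return length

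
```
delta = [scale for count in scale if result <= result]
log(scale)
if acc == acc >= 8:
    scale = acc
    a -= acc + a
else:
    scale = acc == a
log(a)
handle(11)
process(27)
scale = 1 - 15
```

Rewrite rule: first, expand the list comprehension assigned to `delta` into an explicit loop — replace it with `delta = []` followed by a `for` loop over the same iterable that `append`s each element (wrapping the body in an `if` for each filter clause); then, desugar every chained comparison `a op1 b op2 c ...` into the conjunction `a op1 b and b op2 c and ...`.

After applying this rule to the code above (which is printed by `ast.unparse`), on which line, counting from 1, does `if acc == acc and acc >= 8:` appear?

Transformed code:
delta = []
for count in scale:
    if result <= result:
        delta.append(scale)
log(scale)
if acc == acc and acc >= 8:
    scale = acc
    a -= acc + a
else:
    scale = acc == a
log(a)
handle(11)
process(27)
scale = 1 - 15

6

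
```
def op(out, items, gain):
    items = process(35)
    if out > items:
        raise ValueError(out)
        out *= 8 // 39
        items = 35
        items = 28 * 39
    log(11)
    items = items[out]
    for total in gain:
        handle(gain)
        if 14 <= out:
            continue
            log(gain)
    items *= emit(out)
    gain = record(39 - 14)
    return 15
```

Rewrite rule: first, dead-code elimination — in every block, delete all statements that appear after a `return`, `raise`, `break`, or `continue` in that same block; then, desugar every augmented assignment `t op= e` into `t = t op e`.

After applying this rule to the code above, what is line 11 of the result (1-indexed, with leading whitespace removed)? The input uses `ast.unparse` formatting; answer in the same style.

items = items * emit(out)

Transformed code:
def op(out, items, gain):
    items = process(35)
    if out > items:
        raise ValueError(out)
    log(11)
    items = items[out]
    for total in gain:
        handle(gain)
        if 14 <= out:
            continue
    items = items * emit(out)
    gain = record(39 - 14)
    return 15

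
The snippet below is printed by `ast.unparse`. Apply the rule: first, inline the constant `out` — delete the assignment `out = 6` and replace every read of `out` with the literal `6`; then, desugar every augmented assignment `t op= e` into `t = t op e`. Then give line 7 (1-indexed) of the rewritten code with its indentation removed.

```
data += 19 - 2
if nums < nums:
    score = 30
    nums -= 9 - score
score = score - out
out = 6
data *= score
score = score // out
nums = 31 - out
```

Transformed code:
data = data + (19 - 2)
if nums < nums:
    score = 30
    nums = nums - (9 - score)
score = score - 6
data = data * score
score = score // 6
nums = 31 - 6

score = score // 6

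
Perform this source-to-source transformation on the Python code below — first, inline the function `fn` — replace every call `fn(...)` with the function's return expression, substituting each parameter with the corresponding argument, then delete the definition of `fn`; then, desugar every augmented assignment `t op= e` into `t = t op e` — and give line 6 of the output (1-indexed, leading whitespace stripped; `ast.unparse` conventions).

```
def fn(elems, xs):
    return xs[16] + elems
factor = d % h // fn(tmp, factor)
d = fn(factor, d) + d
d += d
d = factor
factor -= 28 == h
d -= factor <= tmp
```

d = d - (factor <= tmp)

Transformed code:
factor = d % h // (factor[16] + tmp)
d = d[16] + factor + d
d = d + d
d = factor
factor = factor - (28 == h)
d = d - (factor <= tmp)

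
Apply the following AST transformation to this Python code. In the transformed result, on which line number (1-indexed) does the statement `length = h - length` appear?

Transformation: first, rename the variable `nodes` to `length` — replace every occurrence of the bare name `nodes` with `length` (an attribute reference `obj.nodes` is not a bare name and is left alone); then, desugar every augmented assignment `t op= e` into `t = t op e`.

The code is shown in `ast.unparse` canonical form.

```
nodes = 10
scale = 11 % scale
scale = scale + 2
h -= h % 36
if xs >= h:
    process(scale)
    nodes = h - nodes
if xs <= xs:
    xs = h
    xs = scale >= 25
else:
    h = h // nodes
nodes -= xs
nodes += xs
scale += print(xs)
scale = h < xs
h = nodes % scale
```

Transformed code:
length = 10
scale = 11 % scale
scale = scale + 2
h = h - h % 36
if xs >= h:
    process(scale)
    length = h - length
if xs <= xs:
    xs = h
    xs = scale >= 25
else:
    h = h // length
length = length - xs
length = length + xs
scale = scale + print(xs)
scale = h < xs
h = length % scale

7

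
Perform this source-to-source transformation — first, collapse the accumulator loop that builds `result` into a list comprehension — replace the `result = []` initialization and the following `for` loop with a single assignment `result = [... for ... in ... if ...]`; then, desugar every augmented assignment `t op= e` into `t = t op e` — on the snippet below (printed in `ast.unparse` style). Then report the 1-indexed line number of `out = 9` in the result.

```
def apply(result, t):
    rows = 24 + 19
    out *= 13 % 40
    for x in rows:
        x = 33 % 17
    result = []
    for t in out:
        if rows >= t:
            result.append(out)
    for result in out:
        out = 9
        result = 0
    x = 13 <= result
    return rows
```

8

Transformed code:
def apply(result, t):
    rows = 24 + 19
    out = out * (13 % 40)
    for x in rows:
        x = 33 % 17
    result = [out for t in out if rows >= t]
    for result in out:
        out = 9
        result = 0
    x = 13 <= result
    return rows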